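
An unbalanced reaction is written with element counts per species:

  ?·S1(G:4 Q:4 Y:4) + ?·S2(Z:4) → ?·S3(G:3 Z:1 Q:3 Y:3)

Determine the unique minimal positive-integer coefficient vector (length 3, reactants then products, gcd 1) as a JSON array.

Coefficients: [3, 1, 4]

G: 3·4+1·0 = 12 | 4·3 = 12
Z: 3·0+1·4 = 4 | 4·1 = 4
Q: 3·4+1·0 = 12 | 4·3 = 12
Y: 3·4+1·0 = 12 | 4·3 = 12
gcd(3,1,4) = 1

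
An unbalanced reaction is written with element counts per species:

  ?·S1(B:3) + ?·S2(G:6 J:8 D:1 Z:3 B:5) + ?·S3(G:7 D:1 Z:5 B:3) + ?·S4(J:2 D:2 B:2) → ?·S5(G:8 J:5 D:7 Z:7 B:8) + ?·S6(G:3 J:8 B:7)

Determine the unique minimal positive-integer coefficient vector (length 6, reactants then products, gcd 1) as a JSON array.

G: 3·0+3·6+1·7+5·0 = 25 | 2·8+3·3 = 25
J: 3·0+3·8+1·0+5·2 = 34 | 2·5+3·8 = 34
D: 3·0+3·1+1·1+5·2 = 14 | 2·7+3·0 = 14
Z: 3·0+3·3+1·5+5·0 = 14 | 2·7+3·0 = 14
B: 3·3+3·5+1·3+5·2 = 37 | 2·8+3·7 = 37
gcd(3,3,1,5,2,3) = 1

Coefficients: [3, 3, 1, 5, 2, 3]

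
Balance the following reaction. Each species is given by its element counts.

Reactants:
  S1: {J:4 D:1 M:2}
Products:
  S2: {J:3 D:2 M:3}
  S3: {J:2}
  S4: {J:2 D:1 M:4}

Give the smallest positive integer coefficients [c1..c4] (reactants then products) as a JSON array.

J: 5·4 = 20 | 2·3+6·2+1·2 = 20
D: 5·1 = 5 | 2·2+6·0+1·1 = 5
M: 5·2 = 10 | 2·3+6·0+1·4 = 10
gcd(5,2,6,1) = 1

Coefficients: [5, 2, 6, 1]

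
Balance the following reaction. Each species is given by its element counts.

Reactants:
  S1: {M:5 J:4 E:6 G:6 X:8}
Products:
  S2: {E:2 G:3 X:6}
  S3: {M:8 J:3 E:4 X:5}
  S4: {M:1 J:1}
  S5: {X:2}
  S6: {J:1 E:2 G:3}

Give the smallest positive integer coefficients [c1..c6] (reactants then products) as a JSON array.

M: 4·5 = 20 | 2·0+2·8+4·1+5·0+6·0 = 20
J: 4·4 = 16 | 2·0+2·3+4·1+5·0+6·1 = 16
E: 4·6 = 24 | 2·2+2·4+4·0+5·0+6·2 = 24
G: 4·6 = 24 | 2·3+2·0+4·0+5·0+6·3 = 24
X: 4·8 = 32 | 2·6+2·5+4·0+5·2+6·0 = 32
gcd(4,2,2,4,5,6) = 1

Coefficients: [4, 2, 2, 4, 5, 6]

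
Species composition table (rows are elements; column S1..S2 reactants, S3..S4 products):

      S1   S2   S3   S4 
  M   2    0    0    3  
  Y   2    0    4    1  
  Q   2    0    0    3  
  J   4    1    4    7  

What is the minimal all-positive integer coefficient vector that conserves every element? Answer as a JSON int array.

M: 3·2+6·0 = 6 | 1·0+2·3 = 6
Y: 3·2+6·0 = 6 | 1·4+2·1 = 6
Q: 3·2+6·0 = 6 | 1·0+2·3 = 6
J: 3·4+6·1 = 18 | 1·4+2·7 = 18
gcd(3,6,1,2) = 1

Coefficients: [3, 6, 1, 2]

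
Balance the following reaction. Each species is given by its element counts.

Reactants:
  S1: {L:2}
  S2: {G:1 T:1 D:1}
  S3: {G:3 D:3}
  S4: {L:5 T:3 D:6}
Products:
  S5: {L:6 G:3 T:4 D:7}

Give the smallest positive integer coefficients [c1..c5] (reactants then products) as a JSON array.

L: 4·2+6·0+1·0+2·5 = 18 | 3·6 = 18
G: 4·0+6·1+1·3+2·0 = 9 | 3·3 = 9
T: 4·0+6·1+1·0+2·3 = 12 | 3·4 = 12
D: 4·0+6·1+1·3+2·6 = 21 | 3·7 = 21
gcd(4,6,1,2,3) = 1

Coefficients: [4, 6, 1, 2, 3]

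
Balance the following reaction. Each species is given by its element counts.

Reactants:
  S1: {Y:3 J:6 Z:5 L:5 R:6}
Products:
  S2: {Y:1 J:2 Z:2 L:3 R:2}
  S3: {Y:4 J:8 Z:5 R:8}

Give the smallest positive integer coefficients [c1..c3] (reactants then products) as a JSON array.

Y: 3·3 = 9 | 5·1+1·4 = 9
J: 3·6 = 18 | 5·2+1·8 = 18
Z: 3·5 = 15 | 5·2+1·5 = 15
L: 3·5 = 15 | 5·3+1·0 = 15
R: 3·6 = 18 | 5·2+1·8 = 18
gcd(3,5,1) = 1

Coefficients: [3, 5, 1]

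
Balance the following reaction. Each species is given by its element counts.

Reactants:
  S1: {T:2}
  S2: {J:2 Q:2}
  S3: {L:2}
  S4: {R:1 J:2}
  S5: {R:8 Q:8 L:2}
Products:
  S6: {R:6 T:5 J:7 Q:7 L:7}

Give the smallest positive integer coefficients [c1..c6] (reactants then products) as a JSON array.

Coefficients: [5, 3, 6, 4, 1, 2]

R: 5·0+3·0+6·0+4·1+1·8 = 12 | 2·6 = 12
T: 5·2+3·0+6·0+4·0+1·0 = 10 | 2·5 = 10
J: 5·0+3·2+6·0+4·2+1·0 = 14 | 2·7 = 14
Q: 5·0+3·2+6·0+4·0+1·8 = 14 | 2·7 = 14
L: 5·0+3·0+6·2+4·0+1·2 = 14 | 2·7 = 14
gcd(5,3,6,4,1,2) = 1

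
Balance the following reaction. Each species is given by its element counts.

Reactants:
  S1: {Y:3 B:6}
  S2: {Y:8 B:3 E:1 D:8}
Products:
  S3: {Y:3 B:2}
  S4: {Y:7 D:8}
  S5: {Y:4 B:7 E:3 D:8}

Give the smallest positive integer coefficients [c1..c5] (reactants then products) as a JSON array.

Y: 1·3+6·8 = 51 | 5·3+4·7+2·4 = 51
B: 1·6+6·3 = 24 | 5·2+4·0+2·7 = 24
E: 1·0+6·1 = 6 | 5·0+4·0+2·3 = 6
D: 1·0+6·8 = 48 | 5·0+4·8+2·8 = 48
gcd(1,6,5,4,2) = 1

Coefficients: [1, 6, 5, 4, 2]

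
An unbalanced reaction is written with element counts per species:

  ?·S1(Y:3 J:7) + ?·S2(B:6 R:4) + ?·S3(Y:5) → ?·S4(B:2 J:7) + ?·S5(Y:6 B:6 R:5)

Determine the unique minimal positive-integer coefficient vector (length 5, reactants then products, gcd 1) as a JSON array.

Y: 3·3+5·0+3·5 = 24 | 3·0+4·6 = 24
B: 3·0+5·6+3·0 = 30 | 3·2+4·6 = 30
R: 3·0+5·4+3·0 = 20 | 3·0+4·5 = 20
J: 3·7+5·0+3·0 = 21 | 3·7+4·0 = 21
gcd(3,5,3,3,4) = 1

Coefficients: [3, 5, 3, 3, 4]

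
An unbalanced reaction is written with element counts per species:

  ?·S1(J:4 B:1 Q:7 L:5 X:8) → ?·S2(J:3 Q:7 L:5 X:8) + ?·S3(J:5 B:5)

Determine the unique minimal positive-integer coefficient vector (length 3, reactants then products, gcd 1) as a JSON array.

Coefficients: [5, 5, 1]

J: 5·4 = 20 | 5·3+1·5 = 20
B: 5·1 = 5 | 5·0+1·5 = 5
Q: 5·7 = 35 | 5·7+1·0 = 35
L: 5·5 = 25 | 5·5+1·0 = 25
X: 5·8 = 40 | 5·8+1·0 = 40
gcd(5,5,1) = 1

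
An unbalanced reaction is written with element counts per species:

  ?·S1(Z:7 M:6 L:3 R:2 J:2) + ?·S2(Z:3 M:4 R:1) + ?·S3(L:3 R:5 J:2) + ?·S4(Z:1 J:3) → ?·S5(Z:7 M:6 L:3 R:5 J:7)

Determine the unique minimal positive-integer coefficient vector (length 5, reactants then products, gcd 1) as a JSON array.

Z: 1·7+3·3+2·0+5·1 = 21 | 3·7 = 21
M: 1·6+3·4+2·0+5·0 = 18 | 3·6 = 18
L: 1·3+3·0+2·3+5·0 = 9 | 3·3 = 9
R: 1·2+3·1+2·5+5·0 = 15 | 3·5 = 15
J: 1·2+3·0+2·2+5·3 = 21 | 3·7 = 21
gcd(1,3,2,5,3) = 1

Coefficients: [1, 3, 2, 5, 3]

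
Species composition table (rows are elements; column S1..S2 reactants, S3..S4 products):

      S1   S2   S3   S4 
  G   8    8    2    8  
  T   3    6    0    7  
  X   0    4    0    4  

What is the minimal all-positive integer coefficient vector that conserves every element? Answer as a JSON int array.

Coefficients: [1, 3, 4, 3]

G: 1·8+3·8 = 32 | 4·2+3·8 = 32
T: 1·3+3·6 = 21 | 4·0+3·7 = 21
X: 1·0+3·4 = 12 | 4·0+3·4 = 12
gcd(1,3,4,3) = 1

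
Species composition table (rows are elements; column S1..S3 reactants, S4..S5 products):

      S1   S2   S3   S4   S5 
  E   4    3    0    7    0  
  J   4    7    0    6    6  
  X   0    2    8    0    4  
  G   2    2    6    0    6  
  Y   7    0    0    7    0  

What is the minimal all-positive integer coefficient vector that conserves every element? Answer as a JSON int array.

E: 6·4+6·3+1·0 = 42 | 6·7+5·0 = 42
J: 6·4+6·7+1·0 = 66 | 6·6+5·6 = 66
X: 6·0+6·2+1·8 = 20 | 6·0+5·4 = 20
G: 6·2+6·2+1·6 = 30 | 6·0+5·6 = 30
Y: 6·7+6·0+1·0 = 42 | 6·7+5·0 = 42
gcd(6,6,1,6,5) = 1

Coefficients: [6, 6, 1, 6, 5]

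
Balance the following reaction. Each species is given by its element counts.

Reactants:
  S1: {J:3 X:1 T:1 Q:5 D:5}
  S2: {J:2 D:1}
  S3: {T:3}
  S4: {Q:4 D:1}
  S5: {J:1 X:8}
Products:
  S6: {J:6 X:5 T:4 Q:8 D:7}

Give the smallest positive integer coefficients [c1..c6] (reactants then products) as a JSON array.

Coefficients: [4, 5, 4, 3, 2, 4]

J: 4·3+5·2+4·0+3·0+2·1 = 24 | 4·6 = 24
X: 4·1+5·0+4·0+3·0+2·8 = 20 | 4·5 = 20
T: 4·1+5·0+4·3+3·0+2·0 = 16 | 4·4 = 16
Q: 4·5+5·0+4·0+3·4+2·0 = 32 | 4·8 = 32
D: 4·5+5·1+4·0+3·1+2·0 = 28 | 4·7 = 28
gcd(4,5,4,3,2,4) = 1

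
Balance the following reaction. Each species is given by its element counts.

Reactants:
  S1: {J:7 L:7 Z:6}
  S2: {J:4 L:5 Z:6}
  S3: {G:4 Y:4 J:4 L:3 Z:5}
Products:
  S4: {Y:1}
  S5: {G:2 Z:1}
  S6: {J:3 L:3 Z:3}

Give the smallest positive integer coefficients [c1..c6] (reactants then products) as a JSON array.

G: 1·0+1·0+1·4 = 4 | 4·0+2·2+5·0 = 4
Y: 1·0+1·0+1·4 = 4 | 4·1+2·0+5·0 = 4
J: 1·7+1·4+1·4 = 15 | 4·0+2·0+5·3 = 15
L: 1·7+1·5+1·3 = 15 | 4·0+2·0+5·3 = 15
Z: 1·6+1·6+1·5 = 17 | 4·0+2·1+5·3 = 17
gcd(1,1,1,4,2,5) = 1

Coefficients: [1, 1, 1, 4, 2, 5]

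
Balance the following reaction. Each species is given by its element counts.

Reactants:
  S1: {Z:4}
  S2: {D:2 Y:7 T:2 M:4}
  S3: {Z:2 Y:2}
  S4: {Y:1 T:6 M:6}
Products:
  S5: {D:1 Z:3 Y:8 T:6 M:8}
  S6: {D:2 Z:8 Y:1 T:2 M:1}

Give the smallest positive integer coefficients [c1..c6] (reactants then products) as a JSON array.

Coefficients: [6, 5, 5, 5, 6, 2]

D: 6·0+5·2+5·0+5·0 = 10 | 6·1+2·2 = 10
Z: 6·4+5·0+5·2+5·0 = 34 | 6·3+2·8 = 34
Y: 6·0+5·7+5·2+5·1 = 50 | 6·8+2·1 = 50
T: 6·0+5·2+5·0+5·6 = 40 | 6·6+2·2 = 40
M: 6·0+5·4+5·0+5·6 = 50 | 6·8+2·1 = 50
gcd(6,5,5,5,6,2) = 1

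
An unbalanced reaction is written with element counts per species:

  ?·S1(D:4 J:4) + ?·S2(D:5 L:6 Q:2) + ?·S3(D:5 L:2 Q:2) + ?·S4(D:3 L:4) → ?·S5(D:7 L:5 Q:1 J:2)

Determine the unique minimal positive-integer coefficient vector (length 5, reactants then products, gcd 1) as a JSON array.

D: 3·4+1·5+2·5+5·3 = 42 | 6·7 = 42
L: 3·0+1·6+2·2+5·4 = 30 | 6·5 = 30
Q: 3·0+1·2+2·2+5·0 = 6 | 6·1 = 6
J: 3·4+1·0+2·0+5·0 = 12 | 6·2 = 12
gcd(3,1,2,5,6) = 1

Coefficients: [3, 1, 2, 5, 6]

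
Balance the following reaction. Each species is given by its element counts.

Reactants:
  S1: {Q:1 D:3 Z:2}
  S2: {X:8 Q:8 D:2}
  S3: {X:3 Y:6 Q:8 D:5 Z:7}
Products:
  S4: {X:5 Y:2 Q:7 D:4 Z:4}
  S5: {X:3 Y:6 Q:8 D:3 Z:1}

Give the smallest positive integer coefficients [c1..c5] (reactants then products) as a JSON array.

X: 2·0+3·8+3·3 = 33 | 6·5+1·3 = 33
Y: 2·0+3·0+3·6 = 18 | 6·2+1·6 = 18
Q: 2·1+3·8+3·8 = 50 | 6·7+1·8 = 50
D: 2·3+3·2+3·5 = 27 | 6·4+1·3 = 27
Z: 2·2+3·0+3·7 = 25 | 6·4+1·1 = 25
gcd(2,3,3,6,1) = 1

Coefficients: [2, 3, 3, 6, 1]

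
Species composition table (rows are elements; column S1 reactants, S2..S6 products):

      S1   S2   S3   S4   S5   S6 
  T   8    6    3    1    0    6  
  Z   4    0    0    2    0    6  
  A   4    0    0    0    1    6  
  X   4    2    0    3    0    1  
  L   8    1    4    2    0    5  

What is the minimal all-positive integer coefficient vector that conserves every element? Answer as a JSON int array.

Coefficients: [3, 1, 3, 3, 6, 1]

T: 3·8 = 24 | 1·6+3·3+3·1+6·0+1·6 = 24
Z: 3·4 = 12 | 1·0+3·0+3·2+6·0+1·6 = 12
A: 3·4 = 12 | 1·0+3·0+3·0+6·1+1·6 = 12
X: 3·4 = 12 | 1·2+3·0+3·3+6·0+1·1 = 12
L: 3·8 = 24 | 1·1+3·4+3·2+6·0+1·5 = 24
gcd(3,1,3,3,6,1) = 1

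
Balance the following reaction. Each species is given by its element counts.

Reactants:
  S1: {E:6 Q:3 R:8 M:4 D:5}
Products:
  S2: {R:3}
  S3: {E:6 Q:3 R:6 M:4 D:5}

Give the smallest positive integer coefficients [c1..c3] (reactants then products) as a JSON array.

E: 3·6 = 18 | 2·0+3·6 = 18
Q: 3·3 = 9 | 2·0+3·3 = 9
R: 3·8 = 24 | 2·3+3·6 = 24
M: 3·4 = 12 | 2·0+3·4 = 12
D: 3·5 = 15 | 2·0+3·5 = 15
gcd(3,2,3) = 1

Coefficients: [3, 2, 3]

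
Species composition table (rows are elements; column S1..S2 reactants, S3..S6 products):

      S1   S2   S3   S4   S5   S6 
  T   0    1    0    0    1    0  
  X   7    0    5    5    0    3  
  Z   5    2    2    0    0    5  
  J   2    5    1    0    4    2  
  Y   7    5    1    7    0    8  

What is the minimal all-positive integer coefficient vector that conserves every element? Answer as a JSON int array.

Coefficients: [5, 3, 3, 1, 3, 5]

T: 5·0+3·1 = 3 | 3·0+1·0+3·1+5·0 = 3
X: 5·7+3·0 = 35 | 3·5+1·5+3·0+5·3 = 35
Z: 5·5+3·2 = 31 | 3·2+1·0+3·0+5·5 = 31
J: 5·2+3·5 = 25 | 3·1+1·0+3·4+5·2 = 25
Y: 5·7+3·5 = 50 | 3·1+1·7+3·0+5·8 = 50
gcd(5,3,3,1,3,5) = 1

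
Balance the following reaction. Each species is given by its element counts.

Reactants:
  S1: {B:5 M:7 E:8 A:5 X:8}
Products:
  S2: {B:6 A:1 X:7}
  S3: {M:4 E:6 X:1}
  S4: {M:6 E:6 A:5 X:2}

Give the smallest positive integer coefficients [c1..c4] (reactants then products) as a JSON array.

B: 6·5 = 30 | 5·6+3·0+5·0 = 30
M: 6·7 = 42 | 5·0+3·4+5·6 = 42
E: 6·8 = 48 | 5·0+3·6+5·6 = 48
A: 6·5 = 30 | 5·1+3·0+5·5 = 30
X: 6·8 = 48 | 5·7+3·1+5·2 = 48
gcd(6,5,3,5) = 1

Coefficients: [6, 5, 3, 5]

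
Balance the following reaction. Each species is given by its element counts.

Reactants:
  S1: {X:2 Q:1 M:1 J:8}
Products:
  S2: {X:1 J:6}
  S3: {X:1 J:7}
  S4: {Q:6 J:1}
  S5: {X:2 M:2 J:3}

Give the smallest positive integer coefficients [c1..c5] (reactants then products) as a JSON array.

X: 6·2 = 12 | 4·1+2·1+1·0+3·2 = 12
Q: 6·1 = 6 | 4·0+2·0+1·6+3·0 = 6
M: 6·1 = 6 | 4·0+2·0+1·0+3·2 = 6
J: 6·8 = 48 | 4·6+2·7+1·1+3·3 = 48
gcd(6,4,2,1,3) = 1

Coefficients: [6, 4, 2, 1, 3]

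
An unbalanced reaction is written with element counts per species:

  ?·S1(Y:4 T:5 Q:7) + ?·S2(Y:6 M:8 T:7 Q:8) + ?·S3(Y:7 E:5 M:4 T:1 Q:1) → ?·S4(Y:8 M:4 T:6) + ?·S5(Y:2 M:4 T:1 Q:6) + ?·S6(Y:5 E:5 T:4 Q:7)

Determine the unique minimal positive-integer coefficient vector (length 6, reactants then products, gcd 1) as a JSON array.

Coefficients: [6, 3, 5, 5, 6, 5]

Y: 6·4+3·6+5·7 = 77 | 5·8+6·2+5·5 = 77
E: 6·0+3·0+5·5 = 25 | 5·0+6·0+5·5 = 25
M: 6·0+3·8+5·4 = 44 | 5·4+6·4+5·0 = 44
T: 6·5+3·7+5·1 = 56 | 5·6+6·1+5·4 = 56
Q: 6·7+3·8+5·1 = 71 | 5·0+6·6+5·7 = 71
gcd(6,3,5,5,6,5) = 1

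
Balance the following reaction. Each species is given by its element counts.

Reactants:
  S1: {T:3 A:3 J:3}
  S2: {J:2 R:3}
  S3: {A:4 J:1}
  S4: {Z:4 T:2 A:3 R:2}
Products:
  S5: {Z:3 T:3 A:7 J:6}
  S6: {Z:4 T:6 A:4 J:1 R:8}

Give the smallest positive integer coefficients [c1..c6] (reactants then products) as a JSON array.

Z: 6·0+4·0+1·0+6·4 = 24 | 4·3+3·4 = 24
T: 6·3+4·0+1·0+6·2 = 30 | 4·3+3·6 = 30
A: 6·3+4·0+1·4+6·3 = 40 | 4·7+3·4 = 40
J: 6·3+4·2+1·1+6·0 = 27 | 4·6+3·1 = 27
R: 6·0+4·3+1·0+6·2 = 24 | 4·0+3·8 = 24
gcd(6,4,1,6,4,3) = 1

Coefficients: [6, 4, 1, 6, 4, 3]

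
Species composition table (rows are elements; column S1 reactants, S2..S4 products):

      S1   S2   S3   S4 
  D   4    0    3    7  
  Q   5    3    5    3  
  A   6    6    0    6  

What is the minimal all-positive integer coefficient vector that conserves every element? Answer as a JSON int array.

D: 5·4 = 20 | 3·0+2·3+2·7 = 20
Q: 5·5 = 25 | 3·3+2·5+2·3 = 25
A: 5·6 = 30 | 3·6+2·0+2·6 = 30
gcd(5,3,2,2) = 1

Coefficients: [5, 3, 2, 2]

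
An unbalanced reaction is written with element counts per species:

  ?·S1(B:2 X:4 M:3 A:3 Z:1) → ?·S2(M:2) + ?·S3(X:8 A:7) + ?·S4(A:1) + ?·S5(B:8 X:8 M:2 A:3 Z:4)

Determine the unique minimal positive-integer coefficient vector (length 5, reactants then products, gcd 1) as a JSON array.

Coefficients: [4, 5, 1, 2, 1]

B: 4·2 = 8 | 5·0+1·0+2·0+1·8 = 8
X: 4·4 = 16 | 5·0+1·8+2·0+1·8 = 16
M: 4·3 = 12 | 5·2+1·0+2·0+1·2 = 12
A: 4·3 = 12 | 5·0+1·7+2·1+1·3 = 12
Z: 4·1 = 4 | 5·0+1·0+2·0+1·4 = 4
gcd(4,5,1,2,1) = 1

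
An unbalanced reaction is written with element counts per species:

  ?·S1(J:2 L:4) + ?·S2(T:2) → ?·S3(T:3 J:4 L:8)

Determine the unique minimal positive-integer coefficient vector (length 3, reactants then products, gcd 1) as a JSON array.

T: 4·0+3·2 = 6 | 2·3 = 6
J: 4·2+3·0 = 8 | 2·4 = 8
L: 4·4+3·0 = 16 | 2·8 = 16
gcd(4,3,2) = 1

Coefficients: [4, 3, 2]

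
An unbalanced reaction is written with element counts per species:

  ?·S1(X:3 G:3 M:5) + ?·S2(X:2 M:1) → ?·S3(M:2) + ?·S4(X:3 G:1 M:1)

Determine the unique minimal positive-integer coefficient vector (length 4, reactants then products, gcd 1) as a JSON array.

X: 2·3+6·2 = 18 | 5·0+6·3 = 18
G: 2·3+6·0 = 6 | 5·0+6·1 = 6
M: 2·5+6·1 = 16 | 5·2+6·1 = 16
gcd(2,6,5,6) = 1

Coefficients: [2, 6, 5, 6]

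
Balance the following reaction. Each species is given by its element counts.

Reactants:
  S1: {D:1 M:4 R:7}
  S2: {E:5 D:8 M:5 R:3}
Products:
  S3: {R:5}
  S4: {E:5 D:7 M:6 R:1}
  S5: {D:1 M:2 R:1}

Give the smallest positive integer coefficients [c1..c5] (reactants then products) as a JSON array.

E: 3·0+2·5 = 10 | 4·0+2·5+5·0 = 10
D: 3·1+2·8 = 19 | 4·0+2·7+5·1 = 19
M: 3·4+2·5 = 22 | 4·0+2·6+5·2 = 22
R: 3·7+2·3 = 27 | 4·5+2·1+5·1 = 27
gcd(3,2,4,2,5) = 1

Coefficients: [3, 2, 4, 2, 5]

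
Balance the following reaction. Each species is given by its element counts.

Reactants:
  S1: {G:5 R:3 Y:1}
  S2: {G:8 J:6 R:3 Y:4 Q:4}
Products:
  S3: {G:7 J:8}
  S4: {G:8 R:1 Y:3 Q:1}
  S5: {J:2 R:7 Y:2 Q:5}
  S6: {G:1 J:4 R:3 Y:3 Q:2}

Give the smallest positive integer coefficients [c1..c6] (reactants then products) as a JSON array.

Coefficients: [3, 4, 2, 4, 2, 1]

G: 3·5+4·8 = 47 | 2·7+4·8+2·0+1·1 = 47
J: 3·0+4·6 = 24 | 2·8+4·0+2·2+1·4 = 24
R: 3·3+4·3 = 21 | 2·0+4·1+2·7+1·3 = 21
Y: 3·1+4·4 = 19 | 2·0+4·3+2·2+1·3 = 19
Q: 3·0+4·4 = 16 | 2·0+4·1+2·5+1·2 = 16
gcd(3,4,2,4,2,1) = 1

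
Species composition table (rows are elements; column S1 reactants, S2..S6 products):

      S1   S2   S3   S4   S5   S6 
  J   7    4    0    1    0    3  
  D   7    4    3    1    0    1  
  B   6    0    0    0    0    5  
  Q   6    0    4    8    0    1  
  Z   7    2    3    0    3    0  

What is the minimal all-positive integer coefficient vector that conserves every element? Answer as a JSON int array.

J: 5·7 = 35 | 4·4+4·0+1·1+5·0+6·3 = 35
D: 5·7 = 35 | 4·4+4·3+1·1+5·0+6·1 = 35
B: 5·6 = 30 | 4·0+4·0+1·0+5·0+6·5 = 30
Q: 5·6 = 30 | 4·0+4·4+1·8+5·0+6·1 = 30
Z: 5·7 = 35 | 4·2+4·3+1·0+5·3+6·0 = 35
gcd(5,4,4,1,5,6) = 1

Coefficients: [5, 4, 4, 1, 5, 6]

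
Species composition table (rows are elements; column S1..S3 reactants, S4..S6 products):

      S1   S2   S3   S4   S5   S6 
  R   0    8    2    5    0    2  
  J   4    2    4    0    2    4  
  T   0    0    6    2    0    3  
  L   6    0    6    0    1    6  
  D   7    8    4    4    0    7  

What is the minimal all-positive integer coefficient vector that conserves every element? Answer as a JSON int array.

R: 2·0+4·8+5·2 = 42 | 6·5+6·0+6·2 = 42
J: 2·4+4·2+5·4 = 36 | 6·0+6·2+6·4 = 36
T: 2·0+4·0+5·6 = 30 | 6·2+6·0+6·3 = 30
L: 2·6+4·0+5·6 = 42 | 6·0+6·1+6·6 = 42
D: 2·7+4·8+5·4 = 66 | 6·4+6·0+6·7 = 66
gcd(2,4,5,6,6,6) = 1

Coefficients: [2, 4, 5, 6, 6, 6]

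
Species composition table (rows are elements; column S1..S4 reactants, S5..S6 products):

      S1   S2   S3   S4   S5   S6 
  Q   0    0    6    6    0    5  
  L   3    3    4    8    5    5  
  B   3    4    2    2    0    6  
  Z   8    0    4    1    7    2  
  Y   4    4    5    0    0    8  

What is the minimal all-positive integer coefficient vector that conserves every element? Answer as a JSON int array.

Coefficients: [2, 5, 4, 1, 3, 6]

Q: 2·0+5·0+4·6+1·6 = 30 | 3·0+6·5 = 30
L: 2·3+5·3+4·4+1·8 = 45 | 3·5+6·5 = 45
B: 2·3+5·4+4·2+1·2 = 36 | 3·0+6·6 = 36
Z: 2·8+5·0+4·4+1·1 = 33 | 3·7+6·2 = 33
Y: 2·4+5·4+4·5+1·0 = 48 | 3·0+6·8 = 48
gcd(2,5,4,1,3,6) = 1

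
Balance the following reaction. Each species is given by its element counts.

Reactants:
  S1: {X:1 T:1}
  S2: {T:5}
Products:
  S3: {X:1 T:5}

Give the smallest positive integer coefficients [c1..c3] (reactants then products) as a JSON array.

X: 5·1+4·0 = 5 | 5·1 = 5
T: 5·1+4·5 = 25 | 5·5 = 25
gcd(5,4,5) = 1

Coefficients: [5, 4, 5]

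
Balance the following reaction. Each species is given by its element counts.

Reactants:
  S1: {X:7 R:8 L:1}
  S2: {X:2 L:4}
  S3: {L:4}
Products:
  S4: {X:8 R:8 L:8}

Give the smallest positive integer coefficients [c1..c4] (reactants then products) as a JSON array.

Coefficients: [4, 2, 5, 4]

X: 4·7+2·2+5·0 = 32 | 4·8 = 32
R: 4·8+2·0+5·0 = 32 | 4·8 = 32
L: 4·1+2·4+5·4 = 32 | 4·8 = 32
gcd(4,2,5,4) = 1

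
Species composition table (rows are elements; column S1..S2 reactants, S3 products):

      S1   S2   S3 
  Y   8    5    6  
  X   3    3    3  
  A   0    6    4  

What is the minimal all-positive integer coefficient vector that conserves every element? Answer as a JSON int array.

Coefficients: [1, 2, 3]

Y: 1·8+2·5 = 18 | 3·6 = 18
X: 1·3+2·3 = 9 | 3·3 = 9
A: 1·0+2·6 = 12 | 3·4 = 12
gcd(1,2,3) = 1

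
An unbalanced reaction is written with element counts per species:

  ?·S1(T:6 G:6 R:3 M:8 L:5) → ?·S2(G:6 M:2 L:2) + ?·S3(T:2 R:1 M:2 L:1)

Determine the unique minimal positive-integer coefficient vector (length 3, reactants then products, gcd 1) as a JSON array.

Coefficients: [1, 1, 3]

T: 1·6 = 6 | 1·0+3·2 = 6
G: 1·6 = 6 | 1·6+3·0 = 6
R: 1·3 = 3 | 1·0+3·1 = 3
M: 1·8 = 8 | 1·2+3·2 = 8
L: 1·5 = 5 | 1·2+3·1 = 5
gcd(1,1,3) = 1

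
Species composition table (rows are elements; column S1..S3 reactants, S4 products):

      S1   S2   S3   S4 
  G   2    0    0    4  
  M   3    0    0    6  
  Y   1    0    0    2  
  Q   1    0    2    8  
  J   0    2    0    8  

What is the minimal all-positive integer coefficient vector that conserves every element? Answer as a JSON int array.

Coefficients: [2, 4, 3, 1]

G: 2·2+4·0+3·0 = 4 | 1·4 = 4
M: 2·3+4·0+3·0 = 6 | 1·6 = 6
Y: 2·1+4·0+3·0 = 2 | 1·2 = 2
Q: 2·1+4·0+3·2 = 8 | 1·8 = 8
J: 2·0+4·2+3·0 = 8 | 1·8 = 8
gcd(2,4,3,1) = 1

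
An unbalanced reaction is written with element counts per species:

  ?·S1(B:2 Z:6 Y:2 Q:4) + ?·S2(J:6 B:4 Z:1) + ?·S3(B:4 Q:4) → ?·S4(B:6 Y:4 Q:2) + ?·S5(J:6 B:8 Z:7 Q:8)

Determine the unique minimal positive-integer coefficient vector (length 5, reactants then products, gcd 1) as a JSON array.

J: 4·0+4·6+5·0 = 24 | 2·0+4·6 = 24
B: 4·2+4·4+5·4 = 44 | 2·6+4·8 = 44
Z: 4·6+4·1+5·0 = 28 | 2·0+4·7 = 28
Y: 4·2+4·0+5·0 = 8 | 2·4+4·0 = 8
Q: 4·4+4·0+5·4 = 36 | 2·2+4·8 = 36
gcd(4,4,5,2,4) = 1

Coefficients: [4, 4, 5, 2, 4]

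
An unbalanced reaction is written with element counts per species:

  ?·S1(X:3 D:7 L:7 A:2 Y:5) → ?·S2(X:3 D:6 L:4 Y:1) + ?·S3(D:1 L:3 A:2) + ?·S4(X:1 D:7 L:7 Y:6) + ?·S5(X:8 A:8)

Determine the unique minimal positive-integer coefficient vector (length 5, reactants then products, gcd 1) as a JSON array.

X: 5·3 = 15 | 1·3+1·0+4·1+1·8 = 15
D: 5·7 = 35 | 1·6+1·1+4·7+1·0 = 35
L: 5·7 = 35 | 1·4+1·3+4·7+1·0 = 35
A: 5·2 = 10 | 1·0+1·2+4·0+1·8 = 10
Y: 5·5 = 25 | 1·1+1·0+4·6+1·0 = 25
gcd(5,1,1,4,1) = 1

Coefficients: [5, 1, 1, 4, 1]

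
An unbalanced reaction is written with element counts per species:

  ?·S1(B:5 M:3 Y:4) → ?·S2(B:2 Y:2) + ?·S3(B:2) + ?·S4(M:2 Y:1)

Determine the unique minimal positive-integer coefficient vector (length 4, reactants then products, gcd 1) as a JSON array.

Coefficients: [4, 5, 5, 6]

B: 4·5 = 20 | 5·2+5·2+6·0 = 20
M: 4·3 = 12 | 5·0+5·0+6·2 = 12
Y: 4·4 = 16 | 5·2+5·0+6·1 = 16
gcd(4,5,5,6) = 1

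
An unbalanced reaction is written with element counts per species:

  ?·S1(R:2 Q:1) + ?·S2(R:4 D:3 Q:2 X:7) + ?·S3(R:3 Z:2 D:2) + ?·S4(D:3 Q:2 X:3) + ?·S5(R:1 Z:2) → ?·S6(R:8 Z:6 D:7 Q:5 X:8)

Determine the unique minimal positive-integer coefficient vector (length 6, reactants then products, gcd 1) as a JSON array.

R: 2·2+1·4+1·3+3·0+5·1 = 16 | 2·8 = 16
Z: 2·0+1·0+1·2+3·0+5·2 = 12 | 2·6 = 12
D: 2·0+1·3+1·2+3·3+5·0 = 14 | 2·7 = 14
Q: 2·1+1·2+1·0+3·2+5·0 = 10 | 2·5 = 10
X: 2·0+1·7+1·0+3·3+5·0 = 16 | 2·8 = 16
gcd(2,1,1,3,5,2) = 1

Coefficients: [2, 1, 1, 3, 5, 2]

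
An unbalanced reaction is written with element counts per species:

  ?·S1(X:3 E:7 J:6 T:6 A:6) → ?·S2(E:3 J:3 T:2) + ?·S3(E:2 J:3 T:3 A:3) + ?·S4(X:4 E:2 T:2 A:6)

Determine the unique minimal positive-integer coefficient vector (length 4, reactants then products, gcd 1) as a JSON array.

Coefficients: [4, 6, 2, 3]

X: 4·3 = 12 | 6·0+2·0+3·4 = 12
E: 4·7 = 28 | 6·3+2·2+3·2 = 28
J: 4·6 = 24 | 6·3+2·3+3·0 = 24
T: 4·6 = 24 | 6·2+2·3+3·2 = 24
A: 4·6 = 24 | 6·0+2·3+3·6 = 24
gcd(4,6,2,3) = 1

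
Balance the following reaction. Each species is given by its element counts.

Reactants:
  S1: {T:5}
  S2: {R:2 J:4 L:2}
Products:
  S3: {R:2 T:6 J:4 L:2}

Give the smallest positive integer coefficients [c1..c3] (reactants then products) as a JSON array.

Coefficients: [6, 5, 5]

R: 6·0+5·2 = 10 | 5·2 = 10
T: 6·5+5·0 = 30 | 5·6 = 30
J: 6·0+5·4 = 20 | 5·4 = 20
L: 6·0+5·2 = 10 | 5·2 = 10
gcd(6,5,5) = 1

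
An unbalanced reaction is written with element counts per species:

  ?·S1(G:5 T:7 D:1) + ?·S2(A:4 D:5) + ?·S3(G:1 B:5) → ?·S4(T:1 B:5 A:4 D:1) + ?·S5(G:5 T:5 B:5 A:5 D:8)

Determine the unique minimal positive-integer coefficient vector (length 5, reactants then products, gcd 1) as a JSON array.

Coefficients: [3, 6, 5, 1, 4]

G: 3·5+6·0+5·1 = 20 | 1·0+4·5 = 20
T: 3·7+6·0+5·0 = 21 | 1·1+4·5 = 21
B: 3·0+6·0+5·5 = 25 | 1·5+4·5 = 25
A: 3·0+6·4+5·0 = 24 | 1·4+4·5 = 24
D: 3·1+6·5+5·0 = 33 | 1·1+4·8 = 33
gcd(3,6,5,1,4) = 1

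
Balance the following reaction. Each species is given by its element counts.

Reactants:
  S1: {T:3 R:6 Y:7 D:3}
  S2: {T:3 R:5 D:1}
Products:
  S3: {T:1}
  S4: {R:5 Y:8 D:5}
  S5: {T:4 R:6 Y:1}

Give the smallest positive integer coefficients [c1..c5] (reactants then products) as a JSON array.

Coefficients: [4, 3, 5, 3, 4]

T: 4·3+3·3 = 21 | 5·1+3·0+4·4 = 21
R: 4·6+3·5 = 39 | 5·0+3·5+4·6 = 39
Y: 4·7+3·0 = 28 | 5·0+3·8+4·1 = 28
D: 4·3+3·1 = 15 | 5·0+3·5+4·0 = 15
gcd(4,3,5,3,4) = 1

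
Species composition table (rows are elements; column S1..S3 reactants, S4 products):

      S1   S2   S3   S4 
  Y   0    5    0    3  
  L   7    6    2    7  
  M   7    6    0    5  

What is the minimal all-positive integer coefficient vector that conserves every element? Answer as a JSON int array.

Coefficients: [1, 3, 5, 5]

Y: 1·0+3·5+5·0 = 15 | 5·3 = 15
L: 1·7+3·6+5·2 = 35 | 5·7 = 35
M: 1·7+3·6+5·0 = 25 | 5·5 = 25
gcd(1,3,5,5) = 1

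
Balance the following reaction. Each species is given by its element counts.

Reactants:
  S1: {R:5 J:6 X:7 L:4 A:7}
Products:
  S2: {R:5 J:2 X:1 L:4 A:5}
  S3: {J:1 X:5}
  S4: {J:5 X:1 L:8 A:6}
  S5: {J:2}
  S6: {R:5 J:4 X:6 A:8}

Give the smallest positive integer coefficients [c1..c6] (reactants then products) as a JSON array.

R: 6·5 = 30 | 4·5+5·0+1·0+5·0+2·5 = 30
J: 6·6 = 36 | 4·2+5·1+1·5+5·2+2·4 = 36
X: 6·7 = 42 | 4·1+5·5+1·1+5·0+2·6 = 42
L: 6·4 = 24 | 4·4+5·0+1·8+5·0+2·0 = 24
A: 6·7 = 42 | 4·5+5·0+1·6+5·0+2·8 = 42
gcd(6,4,5,1,5,2) = 1

Coefficients: [6, 4, 5, 1, 5, 2]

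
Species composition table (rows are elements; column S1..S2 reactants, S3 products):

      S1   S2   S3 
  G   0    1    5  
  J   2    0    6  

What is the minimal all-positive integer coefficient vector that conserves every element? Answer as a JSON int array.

G: 3·0+5·1 = 5 | 1·5 = 5
J: 3·2+5·0 = 6 | 1·6 = 6
gcd(3,5,1) = 1

Coefficients: [3, 5, 1]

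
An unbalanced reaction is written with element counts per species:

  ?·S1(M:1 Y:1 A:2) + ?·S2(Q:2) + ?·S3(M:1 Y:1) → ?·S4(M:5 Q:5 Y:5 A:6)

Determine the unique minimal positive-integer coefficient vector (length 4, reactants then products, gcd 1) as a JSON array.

Coefficients: [6, 5, 4, 2]

M: 6·1+5·0+4·1 = 10 | 2·5 = 10
Q: 6·0+5·2+4·0 = 10 | 2·5 = 10
Y: 6·1+5·0+4·1 = 10 | 2·5 = 10
A: 6·2+5·0+4·0 = 12 | 2·6 = 12
gcd(6,5,4,2) = 1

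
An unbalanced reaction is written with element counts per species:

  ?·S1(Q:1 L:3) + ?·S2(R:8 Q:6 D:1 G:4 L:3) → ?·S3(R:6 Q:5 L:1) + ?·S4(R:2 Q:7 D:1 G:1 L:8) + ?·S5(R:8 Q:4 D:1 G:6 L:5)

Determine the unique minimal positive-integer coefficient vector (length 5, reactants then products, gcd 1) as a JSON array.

Coefficients: [6, 5, 2, 2, 3]

R: 6·0+5·8 = 40 | 2·6+2·2+3·8 = 40
Q: 6·1+5·6 = 36 | 2·5+2·7+3·4 = 36
D: 6·0+5·1 = 5 | 2·0+2·1+3·1 = 5
G: 6·0+5·4 = 20 | 2·0+2·1+3·6 = 20
L: 6·3+5·3 = 33 | 2·1+2·8+3·5 = 33
gcd(6,5,2,2,3) = 1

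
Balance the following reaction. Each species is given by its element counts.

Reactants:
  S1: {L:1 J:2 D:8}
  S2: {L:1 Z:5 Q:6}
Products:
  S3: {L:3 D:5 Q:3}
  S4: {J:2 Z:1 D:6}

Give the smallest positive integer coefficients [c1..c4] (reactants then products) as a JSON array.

L: 5·1+1·1 = 6 | 2·3+5·0 = 6
J: 5·2+1·0 = 10 | 2·0+5·2 = 10
Z: 5·0+1·5 = 5 | 2·0+5·1 = 5
D: 5·8+1·0 = 40 | 2·5+5·6 = 40
Q: 5·0+1·6 = 6 | 2·3+5·0 = 6
gcd(5,1,2,5) = 1

Coefficients: [5, 1, 2, 5]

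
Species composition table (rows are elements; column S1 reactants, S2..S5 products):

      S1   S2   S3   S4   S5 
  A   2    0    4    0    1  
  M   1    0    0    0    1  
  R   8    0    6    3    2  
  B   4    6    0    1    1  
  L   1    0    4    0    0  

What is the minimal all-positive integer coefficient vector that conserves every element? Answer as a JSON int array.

A: 4·2 = 8 | 1·0+1·4+6·0+4·1 = 8
M: 4·1 = 4 | 1·0+1·0+6·0+4·1 = 4
R: 4·8 = 32 | 1·0+1·6+6·3+4·2 = 32
B: 4·4 = 16 | 1·6+1·0+6·1+4·1 = 16
L: 4·1 = 4 | 1·0+1·4+6·0+4·0 = 4
gcd(4,1,1,6,4) = 1

Coefficients: [4, 1, 1, 6, 4]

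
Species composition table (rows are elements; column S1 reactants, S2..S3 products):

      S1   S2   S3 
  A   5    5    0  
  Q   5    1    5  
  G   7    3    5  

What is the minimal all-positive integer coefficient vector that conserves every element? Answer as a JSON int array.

A: 5·5 = 25 | 5·5+4·0 = 25
Q: 5·5 = 25 | 5·1+4·5 = 25
G: 5·7 = 35 | 5·3+4·5 = 35
gcd(5,5,4) = 1

Coefficients: [5, 5, 4]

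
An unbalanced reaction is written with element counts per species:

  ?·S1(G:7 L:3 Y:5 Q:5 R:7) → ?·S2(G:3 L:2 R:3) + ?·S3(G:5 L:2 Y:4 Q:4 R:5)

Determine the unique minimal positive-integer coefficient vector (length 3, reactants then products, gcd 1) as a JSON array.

Coefficients: [4, 1, 5]

G: 4·7 = 28 | 1·3+5·5 = 28
L: 4·3 = 12 | 1·2+5·2 = 12
Y: 4·5 = 20 | 1·0+5·4 = 20
Q: 4·5 = 20 | 1·0+5·4 = 20
R: 4·7 = 28 | 1·3+5·5 = 28
gcd(4,1,5) = 1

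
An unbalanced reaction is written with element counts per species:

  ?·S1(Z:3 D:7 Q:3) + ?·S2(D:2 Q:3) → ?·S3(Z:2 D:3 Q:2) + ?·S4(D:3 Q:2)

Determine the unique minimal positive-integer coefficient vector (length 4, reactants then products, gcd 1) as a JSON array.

Coefficients: [2, 2, 3, 3]

Z: 2·3+2·0 = 6 | 3·2+3·0 = 6
D: 2·7+2·2 = 18 | 3·3+3·3 = 18
Q: 2·3+2·3 = 12 | 3·2+3·2 = 12
gcd(2,2,3,3) = 1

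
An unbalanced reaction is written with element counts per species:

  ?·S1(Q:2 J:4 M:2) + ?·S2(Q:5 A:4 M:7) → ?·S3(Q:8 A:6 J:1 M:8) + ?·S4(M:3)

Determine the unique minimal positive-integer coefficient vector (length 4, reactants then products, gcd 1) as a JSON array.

Coefficients: [1, 6, 4, 4]

Q: 1·2+6·5 = 32 | 4·8+4·0 = 32
A: 1·0+6·4 = 24 | 4·6+4·0 = 24
J: 1·4+6·0 = 4 | 4·1+4·0 = 4
M: 1·2+6·7 = 44 | 4·8+4·3 = 44
gcd(1,6,4,4) = 1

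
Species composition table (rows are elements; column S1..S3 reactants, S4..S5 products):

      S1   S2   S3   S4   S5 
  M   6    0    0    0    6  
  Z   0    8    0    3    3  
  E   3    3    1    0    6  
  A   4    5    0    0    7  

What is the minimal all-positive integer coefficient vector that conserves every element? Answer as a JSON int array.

M: 5·6+3·0+6·0 = 30 | 3·0+5·6 = 30
Z: 5·0+3·8+6·0 = 24 | 3·3+5·3 = 24
E: 5·3+3·3+6·1 = 30 | 3·0+5·6 = 30
A: 5·4+3·5+6·0 = 35 | 3·0+5·7 = 35
gcd(5,3,6,3,5) = 1

Coefficients: [5, 3, 6, 3, 5]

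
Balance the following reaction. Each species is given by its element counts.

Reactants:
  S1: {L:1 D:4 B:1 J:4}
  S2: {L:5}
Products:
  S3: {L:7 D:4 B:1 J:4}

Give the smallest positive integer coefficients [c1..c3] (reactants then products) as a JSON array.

Coefficients: [5, 6, 5]

L: 5·1+6·5 = 35 | 5·7 = 35
D: 5·4+6·0 = 20 | 5·4 = 20
B: 5·1+6·0 = 5 | 5·1 = 5
J: 5·4+6·0 = 20 | 5·4 = 20
gcd(5,6,5) = 1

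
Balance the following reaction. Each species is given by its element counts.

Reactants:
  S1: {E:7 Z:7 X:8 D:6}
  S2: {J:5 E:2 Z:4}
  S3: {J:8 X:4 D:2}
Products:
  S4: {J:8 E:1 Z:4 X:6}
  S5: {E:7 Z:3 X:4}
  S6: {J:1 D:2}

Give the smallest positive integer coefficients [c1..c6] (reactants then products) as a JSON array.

J: 1·0+1·5+2·8 = 21 | 2·8+1·0+5·1 = 21
E: 1·7+1·2+2·0 = 9 | 2·1+1·7+5·0 = 9
Z: 1·7+1·4+2·0 = 11 | 2·4+1·3+5·0 = 11
X: 1·8+1·0+2·4 = 16 | 2·6+1·4+5·0 = 16
D: 1·6+1·0+2·2 = 10 | 2·0+1·0+5·2 = 10
gcd(1,1,2,2,1,5) = 1

Coefficients: [1, 1, 2, 2, 1, 5]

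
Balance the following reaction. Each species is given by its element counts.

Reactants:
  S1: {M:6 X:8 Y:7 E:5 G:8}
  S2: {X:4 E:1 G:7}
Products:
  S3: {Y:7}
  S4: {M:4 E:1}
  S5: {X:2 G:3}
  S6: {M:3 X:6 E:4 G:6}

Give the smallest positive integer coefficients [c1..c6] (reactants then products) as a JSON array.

M: 5·6+2·0 = 30 | 5·0+3·4+6·0+6·3 = 30
X: 5·8+2·4 = 48 | 5·0+3·0+6·2+6·6 = 48
Y: 5·7+2·0 = 35 | 5·7+3·0+6·0+6·0 = 35
E: 5·5+2·1 = 27 | 5·0+3·1+6·0+6·4 = 27
G: 5·8+2·7 = 54 | 5·0+3·0+6·3+6·6 = 54
gcd(5,2,5,3,6,6) = 1

Coefficients: [5, 2, 5, 3, 6, 6]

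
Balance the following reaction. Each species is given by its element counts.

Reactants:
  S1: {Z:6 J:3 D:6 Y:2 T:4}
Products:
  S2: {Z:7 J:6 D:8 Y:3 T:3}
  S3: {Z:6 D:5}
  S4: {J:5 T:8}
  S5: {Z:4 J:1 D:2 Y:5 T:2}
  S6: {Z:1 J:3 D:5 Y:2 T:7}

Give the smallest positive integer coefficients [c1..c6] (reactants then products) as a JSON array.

Coefficients: [5, 1, 3, 1, 1, 1]

Z: 5·6 = 30 | 1·7+3·6+1·0+1·4+1·1 = 30
J: 5·3 = 15 | 1·6+3·0+1·5+1·1+1·3 = 15
D: 5·6 = 30 | 1·8+3·5+1·0+1·2+1·5 = 30
Y: 5·2 = 10 | 1·3+3·0+1·0+1·5+1·2 = 10
T: 5·4 = 20 | 1·3+3·0+1·8+1·2+1·7 = 20
gcd(5,1,3,1,1,1) = 1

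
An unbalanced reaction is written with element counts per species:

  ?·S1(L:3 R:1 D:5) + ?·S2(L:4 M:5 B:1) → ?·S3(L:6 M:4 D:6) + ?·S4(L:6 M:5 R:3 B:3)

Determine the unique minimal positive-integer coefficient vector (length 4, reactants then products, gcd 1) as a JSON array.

L: 6·3+6·4 = 42 | 5·6+2·6 = 42
M: 6·0+6·5 = 30 | 5·4+2·5 = 30
R: 6·1+6·0 = 6 | 5·0+2·3 = 6
D: 6·5+6·0 = 30 | 5·6+2·0 = 30
B: 6·0+6·1 = 6 | 5·0+2·3 = 6
gcd(6,6,5,2) = 1

Coefficients: [6, 6, 5, 2]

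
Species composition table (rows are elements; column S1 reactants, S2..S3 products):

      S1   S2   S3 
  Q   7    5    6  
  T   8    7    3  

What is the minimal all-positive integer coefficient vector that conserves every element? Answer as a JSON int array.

Coefficients: [3, 3, 1]

Q: 3·7 = 21 | 3·5+1·6 = 21
T: 3·8 = 24 | 3·7+1·3 = 24
gcd(3,3,1) = 1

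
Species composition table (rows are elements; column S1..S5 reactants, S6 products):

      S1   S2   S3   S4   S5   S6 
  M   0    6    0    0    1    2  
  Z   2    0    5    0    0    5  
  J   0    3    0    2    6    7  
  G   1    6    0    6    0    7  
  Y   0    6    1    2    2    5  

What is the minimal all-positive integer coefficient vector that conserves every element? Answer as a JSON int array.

M: 5·0+1·6+3·0+4·0+4·1 = 10 | 5·2 = 10
Z: 5·2+1·0+3·5+4·0+4·0 = 25 | 5·5 = 25
J: 5·0+1·3+3·0+4·2+4·6 = 35 | 5·7 = 35
G: 5·1+1·6+3·0+4·6+4·0 = 35 | 5·7 = 35
Y: 5·0+1·6+3·1+4·2+4·2 = 25 | 5·5 = 25
gcd(5,1,3,4,4,5) = 1

Coefficients: [5, 1, 3, 4, 4, 5]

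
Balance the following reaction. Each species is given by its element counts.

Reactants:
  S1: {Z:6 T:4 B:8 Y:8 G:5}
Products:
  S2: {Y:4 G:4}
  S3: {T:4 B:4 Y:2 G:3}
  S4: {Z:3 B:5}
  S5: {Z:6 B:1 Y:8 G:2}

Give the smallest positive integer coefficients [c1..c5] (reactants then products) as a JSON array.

Coefficients: [6, 1, 6, 4, 4]

Z: 6·6 = 36 | 1·0+6·0+4·3+4·6 = 36
T: 6·4 = 24 | 1·0+6·4+4·0+4·0 = 24
B: 6·8 = 48 | 1·0+6·4+4·5+4·1 = 48
Y: 6·8 = 48 | 1·4+6·2+4·0+4·8 = 48
G: 6·5 = 30 | 1·4+6·3+4·0+4·2 = 30
gcd(6,1,6,4,4) = 1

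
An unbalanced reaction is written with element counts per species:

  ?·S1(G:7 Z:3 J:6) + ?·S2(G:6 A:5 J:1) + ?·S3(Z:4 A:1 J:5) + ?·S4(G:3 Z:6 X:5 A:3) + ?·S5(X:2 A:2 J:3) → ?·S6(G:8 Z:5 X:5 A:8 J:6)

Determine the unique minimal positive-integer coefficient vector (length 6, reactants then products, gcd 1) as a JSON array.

Coefficients: [1, 4, 1, 3, 5, 5]

G: 1·7+4·6+1·0+3·3+5·0 = 40 | 5·8 = 40
Z: 1·3+4·0+1·4+3·6+5·0 = 25 | 5·5 = 25
X: 1·0+4·0+1·0+3·5+5·2 = 25 | 5·5 = 25
A: 1·0+4·5+1·1+3·3+5·2 = 40 | 5·8 = 40
J: 1·6+4·1+1·5+3·0+5·3 = 30 | 5·6 = 30
gcd(1,4,1,3,5,5) = 1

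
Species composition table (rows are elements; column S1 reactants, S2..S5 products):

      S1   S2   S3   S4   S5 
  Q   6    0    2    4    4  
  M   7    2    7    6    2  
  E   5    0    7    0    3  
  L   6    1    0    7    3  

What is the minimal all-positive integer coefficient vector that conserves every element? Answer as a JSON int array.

Coefficients: [5, 5, 1, 1, 6]

Q: 5·6 = 30 | 5·0+1·2+1·4+6·4 = 30
M: 5·7 = 35 | 5·2+1·7+1·6+6·2 = 35
E: 5·5 = 25 | 5·0+1·7+1·0+6·3 = 25
L: 5·6 = 30 | 5·1+1·0+1·7+6·3 = 30
gcd(5,5,1,1,6) = 1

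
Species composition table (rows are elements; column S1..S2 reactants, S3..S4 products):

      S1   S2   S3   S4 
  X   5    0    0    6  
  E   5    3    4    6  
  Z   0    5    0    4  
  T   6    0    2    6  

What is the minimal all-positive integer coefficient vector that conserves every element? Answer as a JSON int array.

X: 6·5+4·0 = 30 | 3·0+5·6 = 30
E: 6·5+4·3 = 42 | 3·4+5·6 = 42
Z: 6·0+4·5 = 20 | 3·0+5·4 = 20
T: 6·6+4·0 = 36 | 3·2+5·6 = 36
gcd(6,4,3,5) = 1

Coefficients: [6, 4, 3, 5]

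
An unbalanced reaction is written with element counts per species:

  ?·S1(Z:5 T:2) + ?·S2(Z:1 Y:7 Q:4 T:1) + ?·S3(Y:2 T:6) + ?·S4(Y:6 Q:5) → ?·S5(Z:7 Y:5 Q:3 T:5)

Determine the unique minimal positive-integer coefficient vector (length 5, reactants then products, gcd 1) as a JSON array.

Z: 4·5+1·1+1·0+1·0 = 21 | 3·7 = 21
Y: 4·0+1·7+1·2+1·6 = 15 | 3·5 = 15
Q: 4·0+1·4+1·0+1·5 = 9 | 3·3 = 9
T: 4·2+1·1+1·6+1·0 = 15 | 3·5 = 15
gcd(4,1,1,1,3) = 1

Coefficients: [4, 1, 1, 1, 3]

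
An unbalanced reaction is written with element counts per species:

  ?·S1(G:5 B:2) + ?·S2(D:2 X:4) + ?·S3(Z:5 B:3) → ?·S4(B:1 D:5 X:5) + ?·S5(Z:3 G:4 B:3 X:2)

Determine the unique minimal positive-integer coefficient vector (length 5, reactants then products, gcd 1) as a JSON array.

Coefficients: [4, 5, 3, 2, 5]

Z: 4·0+5·0+3·5 = 15 | 2·0+5·3 = 15
G: 4·5+5·0+3·0 = 20 | 2·0+5·4 = 20
B: 4·2+5·0+3·3 = 17 | 2·1+5·3 = 17
D: 4·0+5·2+3·0 = 10 | 2·5+5·0 = 10
X: 4·0+5·4+3·0 = 20 | 2·5+5·2 = 20
gcd(4,5,3,2,5) = 1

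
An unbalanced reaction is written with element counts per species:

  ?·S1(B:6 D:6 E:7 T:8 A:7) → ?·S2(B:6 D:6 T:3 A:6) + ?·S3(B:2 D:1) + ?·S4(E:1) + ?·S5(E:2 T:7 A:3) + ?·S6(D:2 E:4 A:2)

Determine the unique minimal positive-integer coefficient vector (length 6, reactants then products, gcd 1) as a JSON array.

Coefficients: [3, 1, 6, 3, 3, 3]

B: 3·6 = 18 | 1·6+6·2+3·0+3·0+3·0 = 18
D: 3·6 = 18 | 1·6+6·1+3·0+3·0+3·2 = 18
E: 3·7 = 21 | 1·0+6·0+3·1+3·2+3·4 = 21
T: 3·8 = 24 | 1·3+6·0+3·0+3·7+3·0 = 24
A: 3·7 = 21 | 1·6+6·0+3·0+3·3+3·2 = 21
gcd(3,1,6,3,3,3) = 1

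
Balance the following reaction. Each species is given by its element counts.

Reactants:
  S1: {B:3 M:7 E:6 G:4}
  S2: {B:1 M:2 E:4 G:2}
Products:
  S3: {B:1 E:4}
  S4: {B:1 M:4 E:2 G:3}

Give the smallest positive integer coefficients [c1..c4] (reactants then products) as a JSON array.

B: 2·3+5·1 = 11 | 5·1+6·1 = 11
M: 2·7+5·2 = 24 | 5·0+6·4 = 24
E: 2·6+5·4 = 32 | 5·4+6·2 = 32
G: 2·4+5·2 = 18 | 5·0+6·3 = 18
gcd(2,5,5,6) = 1

Coefficients: [2, 5, 5, 6]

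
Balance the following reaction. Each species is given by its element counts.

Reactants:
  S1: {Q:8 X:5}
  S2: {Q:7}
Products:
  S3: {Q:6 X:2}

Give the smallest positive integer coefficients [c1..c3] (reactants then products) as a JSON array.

Coefficients: [2, 2, 5]

Q: 2·8+2·7 = 30 | 5·6 = 30
X: 2·5+2·0 = 10 | 5·2 = 10
gcd(2,2,5) = 1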